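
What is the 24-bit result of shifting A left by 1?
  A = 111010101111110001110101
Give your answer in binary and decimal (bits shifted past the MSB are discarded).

Shift left by 1: drop the top 1 bit(s), append 1 zero(s) on the right.
  111010101111110001110101  ->  discard [1], keep [11010101111110001110101], append 0
= 110101011111100011101010

Answer: 110101011111100011101010 (14022890)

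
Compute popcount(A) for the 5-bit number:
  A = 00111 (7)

00111
1-bits at positions (from bit 0 = LSB): 0, 1, 2
Count = 3

Answer: 3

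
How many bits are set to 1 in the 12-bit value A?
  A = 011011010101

011011010101
1-bits at positions (from bit 0 = LSB): 0, 2, 4, 6, 7, 9, 10
Count = 7

Answer: 7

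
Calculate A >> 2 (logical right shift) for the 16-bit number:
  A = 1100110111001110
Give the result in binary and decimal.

Logical shift right by 2: drop the bottom 2 bit(s), prepend 2 zero(s) on the left.
  1100110111001110  ->  keep [11001101110011], discard [10], prepend 00
= 0011001101110011

Answer: 0011001101110011 (13171)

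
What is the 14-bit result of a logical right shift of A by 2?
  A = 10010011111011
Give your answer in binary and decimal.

Logical shift right by 2: drop the bottom 2 bit(s), prepend 2 zero(s) on the left.
  10010011111011  ->  keep [100100111110], discard [11], prepend 00
= 00100100111110

Answer: 00100100111110 (2366)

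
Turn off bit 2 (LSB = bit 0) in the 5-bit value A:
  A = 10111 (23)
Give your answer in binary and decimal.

Mask = ~(1 << 2) = 11011
Bit 2 of A is 1, so AND-ing with the mask clears it to 0.
  10111
& 11011
-------
  10011

Answer: 10011 (19)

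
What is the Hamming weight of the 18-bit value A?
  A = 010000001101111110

010000001101111110
1-bits at positions (from bit 0 = LSB): 1, 2, 3, 4, 5, 6, 8, 9, 16
Count = 9

Answer: 9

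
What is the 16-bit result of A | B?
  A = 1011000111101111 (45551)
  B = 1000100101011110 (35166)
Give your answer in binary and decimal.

Apply | to each column (1 where either bit is 1):
  1011000111101111
| 1000100101011110
------------------
  1011100111111111

Answer: 1011100111111111 (47615)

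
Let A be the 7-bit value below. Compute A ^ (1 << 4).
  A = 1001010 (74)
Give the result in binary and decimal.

Mask = 1 << 4 = 0010000
Bit 4 of A is 0; XOR with the mask flips it to 1.
  1001010
^ 0010000
---------
  1011010

Answer: 1011010 (90)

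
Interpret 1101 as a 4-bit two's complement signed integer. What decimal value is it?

MSB is 1, so the value is negative. Find the magnitude:
1. Invert bits:  0010
2. Add 1:        0011  = 3
3. Apply sign:   -3

Answer: -3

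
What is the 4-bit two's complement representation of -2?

1. Binary of +2:  0010
2. Invert bits:     1101
3. Add 1:           1110

Answer: 1110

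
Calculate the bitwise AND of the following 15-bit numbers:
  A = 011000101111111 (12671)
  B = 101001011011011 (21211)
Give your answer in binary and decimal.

Apply & to each column (1 only where both bits are 1):
  011000101111111
& 101001011011011
-----------------
  001000001011011

Answer: 001000001011011 (4187)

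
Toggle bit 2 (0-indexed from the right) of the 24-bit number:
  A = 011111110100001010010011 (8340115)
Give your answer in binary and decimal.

Mask = 1 << 2 = 000000000000000000000100
Bit 2 of A is 0; XOR with the mask flips it to 1.
  011111110100001010010011
^ 000000000000000000000100
--------------------------
  011111110100001010010111

Answer: 011111110100001010010111 (8340119)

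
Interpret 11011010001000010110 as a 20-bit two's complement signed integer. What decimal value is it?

MSB is 1, so the value is negative. Find the magnitude:
1. Invert bits:  00100101110111101001
2. Add 1:        00100101110111101010  = 155114
3. Apply sign:   -155114

Answer: -155114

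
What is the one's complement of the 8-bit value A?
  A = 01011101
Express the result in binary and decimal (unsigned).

Flip each bit (0->1, 1->0):
  01011101
  10100010

Answer: 10100010 (162)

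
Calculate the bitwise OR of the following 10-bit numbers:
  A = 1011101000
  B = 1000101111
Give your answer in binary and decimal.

Apply | to each column (1 where either bit is 1):
  1011101000
| 1000101111
------------
  1011101111

Answer: 1011101111 (751)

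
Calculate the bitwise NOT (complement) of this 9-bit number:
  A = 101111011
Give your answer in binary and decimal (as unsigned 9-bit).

Flip each bit (0->1, 1->0):
  101111011
  010000100

Answer: 010000100 (132)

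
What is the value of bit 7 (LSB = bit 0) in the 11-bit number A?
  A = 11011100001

Bit 7 is the 8th from the right.
  11011100001
     ^
That bit is 1.

Answer: 1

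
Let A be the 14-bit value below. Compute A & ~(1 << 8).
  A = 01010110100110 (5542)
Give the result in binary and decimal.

Mask = ~(1 << 8) = 11111011111111
Bit 8 of A is 1, so AND-ing with the mask clears it to 0.
  01010110100110
& 11111011111111
----------------
  01010010100110

Answer: 01010010100110 (5286)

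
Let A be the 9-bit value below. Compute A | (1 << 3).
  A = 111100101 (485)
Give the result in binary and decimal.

Mask = 1 << 3 = 000001000
Bit 3 of A is 0, so OR-ing with the mask flips it to 1.
  111100101
| 000001000
-----------
  111101101

Answer: 111101101 (493)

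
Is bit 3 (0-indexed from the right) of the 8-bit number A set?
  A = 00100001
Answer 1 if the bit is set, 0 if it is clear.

Bit 3 is the 4th from the right.
  00100001
      ^
That bit is 0.

Answer: 0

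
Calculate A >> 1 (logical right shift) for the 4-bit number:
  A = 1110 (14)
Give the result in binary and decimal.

Logical shift right by 1: drop the bottom 1 bit(s), prepend 1 zero(s) on the left.
  1110  ->  keep [111], discard [0], prepend 0
= 0111

Answer: 0111 (7)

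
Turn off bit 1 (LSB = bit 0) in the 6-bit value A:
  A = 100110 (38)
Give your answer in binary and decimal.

Mask = ~(1 << 1) = 111101
Bit 1 of A is 1, so AND-ing with the mask clears it to 0.
  100110
& 111101
--------
  100100

Answer: 100100 (36)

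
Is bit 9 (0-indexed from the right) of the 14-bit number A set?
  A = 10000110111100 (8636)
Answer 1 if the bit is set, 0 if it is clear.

Bit 9 is the 10th from the right.
  10000110111100
      ^
That bit is 0.

Answer: 0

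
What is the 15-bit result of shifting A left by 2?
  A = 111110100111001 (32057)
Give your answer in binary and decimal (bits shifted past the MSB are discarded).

Shift left by 2: drop the top 2 bit(s), append 2 zero(s) on the right.
  111110100111001  ->  discard [11], keep [1110100111001], append 00
= 111010011100100

Answer: 111010011100100 (29924)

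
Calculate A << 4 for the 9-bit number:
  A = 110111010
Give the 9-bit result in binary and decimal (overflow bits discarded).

Shift left by 4: drop the top 4 bit(s), append 4 zero(s) on the right.
  110111010  ->  discard [1101], keep [11010], append 0000
= 110100000

Answer: 110100000 (416)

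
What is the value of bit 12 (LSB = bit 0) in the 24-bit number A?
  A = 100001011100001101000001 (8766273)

Bit 12 is the 13th from the right.
  100001011100001101000001
             ^
That bit is 0.

Answer: 0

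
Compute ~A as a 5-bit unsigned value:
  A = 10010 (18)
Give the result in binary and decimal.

Flip each bit (0->1, 1->0):
  10010
  01101

Answer: 01101 (13)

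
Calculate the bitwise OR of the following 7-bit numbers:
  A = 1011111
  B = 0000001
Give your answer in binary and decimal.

Apply | to each column (1 where either bit is 1):
  1011111
| 0000001
---------
  1011111

Answer: 1011111 (95)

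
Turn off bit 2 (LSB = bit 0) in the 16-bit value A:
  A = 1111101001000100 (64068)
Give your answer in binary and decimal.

Mask = ~(1 << 2) = 1111111111111011
Bit 2 of A is 1, so AND-ing with the mask clears it to 0.
  1111101001000100
& 1111111111111011
------------------
  1111101001000000

Answer: 1111101001000000 (64064)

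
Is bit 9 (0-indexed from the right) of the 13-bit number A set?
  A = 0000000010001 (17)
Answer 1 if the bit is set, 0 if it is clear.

Bit 9 is the 10th from the right.
  0000000010001
     ^
That bit is 0.

Answer: 0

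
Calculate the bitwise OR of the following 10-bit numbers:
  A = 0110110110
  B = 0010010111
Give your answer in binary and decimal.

Apply | to each column (1 where either bit is 1):
  0110110110
| 0010010111
------------
  0110110111

Answer: 0110110111 (439)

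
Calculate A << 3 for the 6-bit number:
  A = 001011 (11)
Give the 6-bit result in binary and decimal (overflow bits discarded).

Shift left by 3: drop the top 3 bit(s), append 3 zero(s) on the right.
  001011  ->  discard [001], keep [011], append 000
= 011000

Answer: 011000 (24)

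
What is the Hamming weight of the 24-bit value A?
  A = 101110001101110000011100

101110001101110000011100
1-bits at positions (from bit 0 = LSB): 2, 3, 4, 10, 11, 12, 14, 15, 19, 20, 21, 23
Count = 12

Answer: 12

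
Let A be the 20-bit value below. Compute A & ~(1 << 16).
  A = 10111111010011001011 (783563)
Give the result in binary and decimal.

Mask = ~(1 << 16) = 11101111111111111111
Bit 16 of A is 1, so AND-ing with the mask clears it to 0.
  10111111010011001011
& 11101111111111111111
----------------------
  10101111010011001011

Answer: 10101111010011001011 (718027)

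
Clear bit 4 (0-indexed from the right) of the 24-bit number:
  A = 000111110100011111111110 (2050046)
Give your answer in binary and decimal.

Mask = ~(1 << 4) = 111111111111111111101111
Bit 4 of A is 1, so AND-ing with the mask clears it to 0.
  000111110100011111111110
& 111111111111111111101111
--------------------------
  000111110100011111101110

Answer: 000111110100011111101110 (2050030)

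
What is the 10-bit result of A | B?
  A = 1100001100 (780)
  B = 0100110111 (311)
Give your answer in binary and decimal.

Apply | to each column (1 where either bit is 1):
  1100001100
| 0100110111
------------
  1100111111

Answer: 1100111111 (831)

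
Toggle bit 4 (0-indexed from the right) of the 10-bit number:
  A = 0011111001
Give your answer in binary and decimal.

Mask = 1 << 4 = 0000010000
Bit 4 of A is 1; XOR with the mask flips it to 0.
  0011111001
^ 0000010000
------------
  0011101001

Answer: 0011101001 (233)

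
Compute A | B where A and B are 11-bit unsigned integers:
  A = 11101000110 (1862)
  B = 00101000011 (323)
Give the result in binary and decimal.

Apply | to each column (1 where either bit is 1):
  11101000110
| 00101000011
-------------
  11101000111

Answer: 11101000111 (1863)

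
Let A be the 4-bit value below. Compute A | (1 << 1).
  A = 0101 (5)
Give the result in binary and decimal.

Mask = 1 << 1 = 0010
Bit 1 of A is 0, so OR-ing with the mask flips it to 1.
  0101
| 0010
------
  0111

Answer: 0111 (7)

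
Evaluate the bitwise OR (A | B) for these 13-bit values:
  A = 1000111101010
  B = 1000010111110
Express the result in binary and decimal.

Apply | to each column (1 where either bit is 1):
  1000111101010
| 1000010111110
---------------
  1000111111110

Answer: 1000111111110 (4606)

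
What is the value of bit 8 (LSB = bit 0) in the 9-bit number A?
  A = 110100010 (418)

Bit 8 is the 9th from the right.
  110100010
  ^
That bit is 1.

Answer: 1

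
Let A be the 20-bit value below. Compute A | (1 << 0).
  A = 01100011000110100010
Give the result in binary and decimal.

Mask = 1 << 0 = 00000000000000000001
Bit 0 of A is 0, so OR-ing with the mask flips it to 1.
  01100011000110100010
| 00000000000000000001
----------------------
  01100011000110100011

Answer: 01100011000110100011 (405923)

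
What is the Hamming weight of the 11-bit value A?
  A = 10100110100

10100110100
1-bits at positions (from bit 0 = LSB): 2, 4, 5, 8, 10
Count = 5

Answer: 5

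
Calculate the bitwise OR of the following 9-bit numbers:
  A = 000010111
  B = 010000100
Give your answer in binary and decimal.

Apply | to each column (1 where either bit is 1):
  000010111
| 010000100
-----------
  010010111

Answer: 010010111 (151)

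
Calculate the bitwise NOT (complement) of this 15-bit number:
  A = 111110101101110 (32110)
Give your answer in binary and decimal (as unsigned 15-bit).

Flip each bit (0->1, 1->0):
  111110101101110
  000001010010001

Answer: 000001010010001 (657)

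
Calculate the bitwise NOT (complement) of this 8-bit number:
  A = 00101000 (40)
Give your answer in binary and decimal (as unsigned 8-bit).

Flip each bit (0->1, 1->0):
  00101000
  11010111

Answer: 11010111 (215)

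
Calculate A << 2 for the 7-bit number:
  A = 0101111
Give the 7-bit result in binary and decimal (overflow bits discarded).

Shift left by 2: drop the top 2 bit(s), append 2 zero(s) on the right.
  0101111  ->  discard [01], keep [01111], append 00
= 0111100

Answer: 0111100 (60)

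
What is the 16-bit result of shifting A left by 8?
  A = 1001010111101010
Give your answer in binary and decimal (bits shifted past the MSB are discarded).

Shift left by 8: drop the top 8 bit(s), append 8 zero(s) on the right.
  1001010111101010  ->  discard [10010101], keep [11101010], append 00000000
= 1110101000000000

Answer: 1110101000000000 (59904)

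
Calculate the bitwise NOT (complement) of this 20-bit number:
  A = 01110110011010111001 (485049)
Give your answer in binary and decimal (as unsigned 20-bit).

Flip each bit (0->1, 1->0):
  01110110011010111001
  10001001100101000110

Answer: 10001001100101000110 (563526)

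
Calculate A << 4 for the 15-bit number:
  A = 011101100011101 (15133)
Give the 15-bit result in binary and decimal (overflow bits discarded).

Shift left by 4: drop the top 4 bit(s), append 4 zero(s) on the right.
  011101100011101  ->  discard [0111], keep [01100011101], append 0000
= 011000111010000

Answer: 011000111010000 (12752)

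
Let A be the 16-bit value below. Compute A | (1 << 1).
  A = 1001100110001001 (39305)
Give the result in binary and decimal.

Mask = 1 << 1 = 0000000000000010
Bit 1 of A is 0, so OR-ing with the mask flips it to 1.
  1001100110001001
| 0000000000000010
------------------
  1001100110001011

Answer: 1001100110001011 (39307)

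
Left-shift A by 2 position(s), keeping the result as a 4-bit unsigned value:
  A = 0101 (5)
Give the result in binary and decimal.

Shift left by 2: drop the top 2 bit(s), append 2 zero(s) on the right.
  0101  ->  discard [01], keep [01], append 00
= 0100

Answer: 0100 (4)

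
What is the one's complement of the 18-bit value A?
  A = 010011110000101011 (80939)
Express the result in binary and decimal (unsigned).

Flip each bit (0->1, 1->0):
  010011110000101011
  101100001111010100

Answer: 101100001111010100 (181204)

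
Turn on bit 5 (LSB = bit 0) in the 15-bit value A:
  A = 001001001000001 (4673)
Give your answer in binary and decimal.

Mask = 1 << 5 = 000000000100000
Bit 5 of A is 0, so OR-ing with the mask flips it to 1.
  001001001000001
| 000000000100000
-----------------
  001001001100001

Answer: 001001001100001 (4705)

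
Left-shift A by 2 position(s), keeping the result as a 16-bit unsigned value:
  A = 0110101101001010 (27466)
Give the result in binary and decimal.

Shift left by 2: drop the top 2 bit(s), append 2 zero(s) on the right.
  0110101101001010  ->  discard [01], keep [10101101001010], append 00
= 1010110100101000

Answer: 1010110100101000 (44328)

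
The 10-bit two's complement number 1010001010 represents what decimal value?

MSB is 1, so the value is negative. Find the magnitude:
1. Invert bits:  0101110101
2. Add 1:        0101110110  = 374
3. Apply sign:   -374

Answer: -374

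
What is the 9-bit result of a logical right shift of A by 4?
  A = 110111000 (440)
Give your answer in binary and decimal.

Logical shift right by 4: drop the bottom 4 bit(s), prepend 4 zero(s) on the left.
  110111000  ->  keep [11011], discard [1000], prepend 0000
= 000011011

Answer: 000011011 (27)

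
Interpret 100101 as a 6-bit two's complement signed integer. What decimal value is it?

MSB is 1, so the value is negative. Find the magnitude:
1. Invert bits:  011010
2. Add 1:        011011  = 27
3. Apply sign:   -27

Answer: -27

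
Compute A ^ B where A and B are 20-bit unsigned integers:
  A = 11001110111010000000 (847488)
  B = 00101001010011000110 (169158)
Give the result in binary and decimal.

Apply ^ to each column (1 where bits differ):
  11001110111010000000
^ 00101001010011000110
----------------------
  11100111101001000110

Answer: 11100111101001000110 (948806)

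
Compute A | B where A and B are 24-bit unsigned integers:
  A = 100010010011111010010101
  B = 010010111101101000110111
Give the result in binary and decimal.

Apply | to each column (1 where either bit is 1):
  100010010011111010010101
| 010010111101101000110111
--------------------------
  110010111111111010110111

Answer: 110010111111111010110111 (13369015)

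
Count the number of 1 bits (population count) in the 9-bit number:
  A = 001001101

001001101
1-bits at positions (from bit 0 = LSB): 0, 2, 3, 6
Count = 4

Answer: 4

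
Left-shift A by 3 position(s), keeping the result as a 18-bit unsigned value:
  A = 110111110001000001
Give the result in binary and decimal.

Shift left by 3: drop the top 3 bit(s), append 3 zero(s) on the right.
  110111110001000001  ->  discard [110], keep [111110001000001], append 000
= 111110001000001000

Answer: 111110001000001000 (254472)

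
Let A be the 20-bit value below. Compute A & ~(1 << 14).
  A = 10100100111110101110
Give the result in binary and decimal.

Mask = ~(1 << 14) = 11111011111111111111
Bit 14 of A is 1, so AND-ing with the mask clears it to 0.
  10100100111110101110
& 11111011111111111111
----------------------
  10100000111110101110

Answer: 10100000111110101110 (659374)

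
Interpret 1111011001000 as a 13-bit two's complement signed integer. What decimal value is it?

MSB is 1, so the value is negative. Find the magnitude:
1. Invert bits:  0000100110111
2. Add 1:        0000100111000  = 312
3. Apply sign:   -312

Answer: -312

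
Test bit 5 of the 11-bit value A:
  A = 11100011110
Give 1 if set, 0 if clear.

Bit 5 is the 6th from the right.
  11100011110
       ^
That bit is 0.

Answer: 0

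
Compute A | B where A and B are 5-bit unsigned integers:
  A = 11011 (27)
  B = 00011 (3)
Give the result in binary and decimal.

Apply | to each column (1 where either bit is 1):
  11011
| 00011
-------
  11011

Answer: 11011 (27)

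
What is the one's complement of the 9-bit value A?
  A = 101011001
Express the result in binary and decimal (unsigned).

Flip each bit (0->1, 1->0):
  101011001
  010100110

Answer: 010100110 (166)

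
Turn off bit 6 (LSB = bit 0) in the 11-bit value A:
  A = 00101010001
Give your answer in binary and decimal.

Mask = ~(1 << 6) = 11110111111
Bit 6 of A is 1, so AND-ing with the mask clears it to 0.
  00101010001
& 11110111111
-------------
  00100010001

Answer: 00100010001 (273)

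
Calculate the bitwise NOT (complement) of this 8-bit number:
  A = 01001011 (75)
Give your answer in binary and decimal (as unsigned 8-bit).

Flip each bit (0->1, 1->0):
  01001011
  10110100

Answer: 10110100 (180)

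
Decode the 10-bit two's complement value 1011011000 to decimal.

MSB is 1, so the value is negative. Find the magnitude:
1. Invert bits:  0100100111
2. Add 1:        0100101000  = 296
3. Apply sign:   -296

Answer: -296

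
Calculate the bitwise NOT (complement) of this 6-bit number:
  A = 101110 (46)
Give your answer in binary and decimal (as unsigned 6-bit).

Flip each bit (0->1, 1->0):
  101110
  010001

Answer: 010001 (17)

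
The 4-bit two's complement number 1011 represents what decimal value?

MSB is 1, so the value is negative. Find the magnitude:
1. Invert bits:  0100
2. Add 1:        0101  = 5
3. Apply sign:   -5

Answer: -5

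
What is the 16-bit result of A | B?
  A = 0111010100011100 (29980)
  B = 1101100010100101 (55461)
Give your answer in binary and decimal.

Apply | to each column (1 where either bit is 1):
  0111010100011100
| 1101100010100101
------------------
  1111110110111101

Answer: 1111110110111101 (64957)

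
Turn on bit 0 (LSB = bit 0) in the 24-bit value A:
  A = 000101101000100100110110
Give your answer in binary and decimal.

Mask = 1 << 0 = 000000000000000000000001
Bit 0 of A is 0, so OR-ing with the mask flips it to 1.
  000101101000100100110110
| 000000000000000000000001
--------------------------
  000101101000100100110111

Answer: 000101101000100100110111 (1476919)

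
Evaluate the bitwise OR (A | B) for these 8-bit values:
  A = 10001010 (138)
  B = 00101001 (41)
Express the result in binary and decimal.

Apply | to each column (1 where either bit is 1):
  10001010
| 00101001
----------
  10101011

Answer: 10101011 (171)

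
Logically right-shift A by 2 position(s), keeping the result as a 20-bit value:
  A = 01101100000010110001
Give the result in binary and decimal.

Logical shift right by 2: drop the bottom 2 bit(s), prepend 2 zero(s) on the left.
  01101100000010110001  ->  keep [011011000000101100], discard [01], prepend 00
= 00011011000000101100

Answer: 00011011000000101100 (110636)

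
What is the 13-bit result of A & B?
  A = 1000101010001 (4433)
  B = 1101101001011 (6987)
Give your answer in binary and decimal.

Apply & to each column (1 only where both bits are 1):
  1000101010001
& 1101101001011
---------------
  1000101000001

Answer: 1000101000001 (4417)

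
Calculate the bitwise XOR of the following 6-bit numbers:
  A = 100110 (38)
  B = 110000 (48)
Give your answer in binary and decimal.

Apply ^ to each column (1 where bits differ):
  100110
^ 110000
--------
  010110

Answer: 010110 (22)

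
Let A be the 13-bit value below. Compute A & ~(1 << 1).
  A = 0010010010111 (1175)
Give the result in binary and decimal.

Mask = ~(1 << 1) = 1111111111101
Bit 1 of A is 1, so AND-ing with the mask clears it to 0.
  0010010010111
& 1111111111101
---------------
  0010010010101

Answer: 0010010010101 (1173)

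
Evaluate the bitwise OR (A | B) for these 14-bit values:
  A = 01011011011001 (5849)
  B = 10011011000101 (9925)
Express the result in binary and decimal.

Apply | to each column (1 where either bit is 1):
  01011011011001
| 10011011000101
----------------
  11011011011101

Answer: 11011011011101 (14045)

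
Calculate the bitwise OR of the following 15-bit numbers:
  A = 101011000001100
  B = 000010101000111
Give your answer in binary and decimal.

Apply | to each column (1 where either bit is 1):
  101011000001100
| 000010101000111
-----------------
  101011101001111

Answer: 101011101001111 (22351)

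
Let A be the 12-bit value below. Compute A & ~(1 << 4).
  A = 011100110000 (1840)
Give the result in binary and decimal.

Mask = ~(1 << 4) = 111111101111
Bit 4 of A is 1, so AND-ing with the mask clears it to 0.
  011100110000
& 111111101111
--------------
  011100100000

Answer: 011100100000 (1824)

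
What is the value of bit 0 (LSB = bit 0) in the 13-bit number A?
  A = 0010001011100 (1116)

Bit 0 is the 1st from the right.
  0010001011100
              ^
That bit is 0.

Answer: 0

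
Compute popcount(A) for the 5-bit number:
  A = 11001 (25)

11001
1-bits at positions (from bit 0 = LSB): 0, 3, 4
Count = 3

Answer: 3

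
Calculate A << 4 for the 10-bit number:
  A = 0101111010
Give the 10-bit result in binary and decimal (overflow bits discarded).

Shift left by 4: drop the top 4 bit(s), append 4 zero(s) on the right.
  0101111010  ->  discard [0101], keep [111010], append 0000
= 1110100000

Answer: 1110100000 (928)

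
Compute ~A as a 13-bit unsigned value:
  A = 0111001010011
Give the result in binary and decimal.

Flip each bit (0->1, 1->0):
  0111001010011
  1000110101100

Answer: 1000110101100 (4524)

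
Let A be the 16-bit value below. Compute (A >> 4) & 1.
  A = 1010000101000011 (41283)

Bit 4 is the 5th from the right.
  1010000101000011
             ^
That bit is 0.

Answer: 0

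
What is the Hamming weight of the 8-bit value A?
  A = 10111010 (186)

10111010
1-bits at positions (from bit 0 = LSB): 1, 3, 4, 5, 7
Count = 5

Answer: 5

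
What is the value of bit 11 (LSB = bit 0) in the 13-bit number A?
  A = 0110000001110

Bit 11 is the 12th from the right.
  0110000001110
   ^
That bit is 1.

Answer: 1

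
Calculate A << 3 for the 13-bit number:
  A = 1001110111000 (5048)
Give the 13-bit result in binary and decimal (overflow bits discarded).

Shift left by 3: drop the top 3 bit(s), append 3 zero(s) on the right.
  1001110111000  ->  discard [100], keep [1110111000], append 000
= 1110111000000

Answer: 1110111000000 (7616)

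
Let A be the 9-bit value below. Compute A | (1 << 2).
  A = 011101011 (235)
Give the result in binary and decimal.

Mask = 1 << 2 = 000000100
Bit 2 of A is 0, so OR-ing with the mask flips it to 1.
  011101011
| 000000100
-----------
  011101111

Answer: 011101111 (239)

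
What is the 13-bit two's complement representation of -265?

1. Binary of +265:  0000100001001
2. Invert bits:     1111011110110
3. Add 1:           1111011110111

Answer: 1111011110111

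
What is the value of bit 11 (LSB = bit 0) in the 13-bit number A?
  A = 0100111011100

Bit 11 is the 12th from the right.
  0100111011100
   ^
That bit is 1.

Answer: 1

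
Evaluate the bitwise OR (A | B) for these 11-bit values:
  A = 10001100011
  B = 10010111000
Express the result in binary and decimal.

Apply | to each column (1 where either bit is 1):
  10001100011
| 10010111000
-------------
  10011111011

Answer: 10011111011 (1275)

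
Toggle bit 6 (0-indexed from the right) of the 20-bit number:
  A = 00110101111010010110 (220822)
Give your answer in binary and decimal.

Mask = 1 << 6 = 00000000000001000000
Bit 6 of A is 0; XOR with the mask flips it to 1.
  00110101111010010110
^ 00000000000001000000
----------------------
  00110101111011010110

Answer: 00110101111011010110 (220886)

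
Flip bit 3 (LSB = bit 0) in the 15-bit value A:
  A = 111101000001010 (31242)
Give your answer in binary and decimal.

Mask = 1 << 3 = 000000000001000
Bit 3 of A is 1; XOR with the mask flips it to 0.
  111101000001010
^ 000000000001000
-----------------
  111101000000010

Answer: 111101000000010 (31234)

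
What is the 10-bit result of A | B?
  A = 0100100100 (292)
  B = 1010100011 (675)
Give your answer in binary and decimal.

Apply | to each column (1 where either bit is 1):
  0100100100
| 1010100011
------------
  1110100111

Answer: 1110100111 (935)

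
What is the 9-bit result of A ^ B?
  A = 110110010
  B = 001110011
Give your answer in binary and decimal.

Apply ^ to each column (1 where bits differ):
  110110010
^ 001110011
-----------
  111000001

Answer: 111000001 (449)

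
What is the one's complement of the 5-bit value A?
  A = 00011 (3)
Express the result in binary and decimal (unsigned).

Flip each bit (0->1, 1->0):
  00011
  11100

Answer: 11100 (28)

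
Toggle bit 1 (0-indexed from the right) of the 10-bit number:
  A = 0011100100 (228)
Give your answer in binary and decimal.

Mask = 1 << 1 = 0000000010
Bit 1 of A is 0; XOR with the mask flips it to 1.
  0011100100
^ 0000000010
------------
  0011100110

Answer: 0011100110 (230)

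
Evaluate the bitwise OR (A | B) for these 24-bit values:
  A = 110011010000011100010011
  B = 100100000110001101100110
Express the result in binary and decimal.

Apply | to each column (1 where either bit is 1):
  110011010000011100010011
| 100100000110001101100110
--------------------------
  110111010110011101110111

Answer: 110111010110011101110111 (14509943)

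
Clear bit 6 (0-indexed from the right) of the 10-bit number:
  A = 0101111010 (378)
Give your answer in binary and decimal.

Mask = ~(1 << 6) = 1110111111
Bit 6 of A is 1, so AND-ing with the mask clears it to 0.
  0101111010
& 1110111111
------------
  0100111010

Answer: 0100111010 (314)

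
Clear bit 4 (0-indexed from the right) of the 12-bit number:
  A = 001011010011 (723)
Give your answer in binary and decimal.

Mask = ~(1 << 4) = 111111101111
Bit 4 of A is 1, so AND-ing with the mask clears it to 0.
  001011010011
& 111111101111
--------------
  001011000011

Answer: 001011000011 (707)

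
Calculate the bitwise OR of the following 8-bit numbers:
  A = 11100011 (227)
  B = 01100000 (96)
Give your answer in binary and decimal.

Apply | to each column (1 where either bit is 1):
  11100011
| 01100000
----------
  11100011

Answer: 11100011 (227)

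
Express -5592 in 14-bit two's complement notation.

1. Binary of +5592:  01010111011000
2. Invert bits:     10101000100111
3. Add 1:           10101000101000

Answer: 10101000101000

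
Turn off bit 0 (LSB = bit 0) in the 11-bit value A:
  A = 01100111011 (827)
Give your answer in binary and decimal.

Mask = ~(1 << 0) = 11111111110
Bit 0 of A is 1, so AND-ing with the mask clears it to 0.
  01100111011
& 11111111110
-------------
  01100111010

Answer: 01100111010 (826)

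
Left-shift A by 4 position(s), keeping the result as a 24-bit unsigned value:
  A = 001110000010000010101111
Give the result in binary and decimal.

Shift left by 4: drop the top 4 bit(s), append 4 zero(s) on the right.
  001110000010000010101111  ->  discard [0011], keep [10000010000010101111], append 0000
= 100000100000101011110000

Answer: 100000100000101011110000 (8522480)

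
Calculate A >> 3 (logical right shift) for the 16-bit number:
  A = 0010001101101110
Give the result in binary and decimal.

Logical shift right by 3: drop the bottom 3 bit(s), prepend 3 zero(s) on the left.
  0010001101101110  ->  keep [0010001101101], discard [110], prepend 000
= 0000010001101101

Answer: 0000010001101101 (1133)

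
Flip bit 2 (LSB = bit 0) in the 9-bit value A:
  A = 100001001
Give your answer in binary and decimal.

Mask = 1 << 2 = 000000100
Bit 2 of A is 0; XOR with the mask flips it to 1.
  100001001
^ 000000100
-----------
  100001101

Answer: 100001101 (269)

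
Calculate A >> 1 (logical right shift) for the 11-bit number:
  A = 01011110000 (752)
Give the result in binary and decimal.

Logical shift right by 1: drop the bottom 1 bit(s), prepend 1 zero(s) on the left.
  01011110000  ->  keep [0101111000], discard [0], prepend 0
= 00101111000

Answer: 00101111000 (376)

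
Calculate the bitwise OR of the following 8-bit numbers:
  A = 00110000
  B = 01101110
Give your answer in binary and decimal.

Apply | to each column (1 where either bit is 1):
  00110000
| 01101110
----------
  01111110

Answer: 01111110 (126)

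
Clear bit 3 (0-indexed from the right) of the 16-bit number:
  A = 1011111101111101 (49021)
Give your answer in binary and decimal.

Mask = ~(1 << 3) = 1111111111110111
Bit 3 of A is 1, so AND-ing with the mask clears it to 0.
  1011111101111101
& 1111111111110111
------------------
  1011111101110101

Answer: 1011111101110101 (49013)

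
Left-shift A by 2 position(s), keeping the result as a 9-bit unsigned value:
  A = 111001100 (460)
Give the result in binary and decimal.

Shift left by 2: drop the top 2 bit(s), append 2 zero(s) on the right.
  111001100  ->  discard [11], keep [1001100], append 00
= 100110000

Answer: 100110000 (304)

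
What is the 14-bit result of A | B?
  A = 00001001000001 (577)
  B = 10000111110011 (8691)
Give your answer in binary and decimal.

Apply | to each column (1 where either bit is 1):
  00001001000001
| 10000111110011
----------------
  10001111110011

Answer: 10001111110011 (9203)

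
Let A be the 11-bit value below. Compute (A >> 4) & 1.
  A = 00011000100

Bit 4 is the 5th from the right.
  00011000100
        ^
That bit is 0.

Answer: 0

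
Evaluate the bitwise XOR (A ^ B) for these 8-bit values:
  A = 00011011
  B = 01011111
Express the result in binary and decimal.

Apply ^ to each column (1 where bits differ):
  00011011
^ 01011111
----------
  01000100

Answer: 01000100 (68)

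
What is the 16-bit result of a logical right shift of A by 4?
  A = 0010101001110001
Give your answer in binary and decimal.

Logical shift right by 4: drop the bottom 4 bit(s), prepend 4 zero(s) on the left.
  0010101001110001  ->  keep [001010100111], discard [0001], prepend 0000
= 0000001010100111

Answer: 0000001010100111 (679)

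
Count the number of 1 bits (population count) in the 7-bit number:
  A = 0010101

0010101
1-bits at positions (from bit 0 = LSB): 0, 2, 4
Count = 3

Answer: 3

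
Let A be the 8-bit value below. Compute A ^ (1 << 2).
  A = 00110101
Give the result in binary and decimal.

Mask = 1 << 2 = 00000100
Bit 2 of A is 1; XOR with the mask flips it to 0.
  00110101
^ 00000100
----------
  00110001

Answer: 00110001 (49)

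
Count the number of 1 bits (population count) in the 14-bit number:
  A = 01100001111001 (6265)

01100001111001
1-bits at positions (from bit 0 = LSB): 0, 3, 4, 5, 6, 11, 12
Count = 7

Answer: 7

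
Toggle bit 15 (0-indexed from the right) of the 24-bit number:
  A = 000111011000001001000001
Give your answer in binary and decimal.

Mask = 1 << 15 = 000000001000000000000000
Bit 15 of A is 1; XOR with the mask flips it to 0.
  000111011000001001000001
^ 000000001000000000000000
--------------------------
  000111010000001001000001

Answer: 000111010000001001000001 (1901121)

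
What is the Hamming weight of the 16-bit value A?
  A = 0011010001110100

0011010001110100
1-bits at positions (from bit 0 = LSB): 2, 4, 5, 6, 10, 12, 13
Count = 7

Answer: 7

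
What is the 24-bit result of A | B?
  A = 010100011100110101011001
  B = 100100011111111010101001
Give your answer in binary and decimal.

Apply | to each column (1 where either bit is 1):
  010100011100110101011001
| 100100011111111010101001
--------------------------
  110100011111111111111001

Answer: 110100011111111111111001 (13762553)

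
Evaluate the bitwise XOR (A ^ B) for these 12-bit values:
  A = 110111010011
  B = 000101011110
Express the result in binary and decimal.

Apply ^ to each column (1 where bits differ):
  110111010011
^ 000101011110
--------------
  110010001101

Answer: 110010001101 (3213)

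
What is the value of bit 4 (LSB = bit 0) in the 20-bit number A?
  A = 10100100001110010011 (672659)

Bit 4 is the 5th from the right.
  10100100001110010011
                 ^
That bit is 1.

Answer: 1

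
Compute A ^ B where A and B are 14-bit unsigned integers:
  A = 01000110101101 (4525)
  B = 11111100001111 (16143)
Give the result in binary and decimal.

Apply ^ to each column (1 where bits differ):
  01000110101101
^ 11111100001111
----------------
  10111010100010

Answer: 10111010100010 (11938)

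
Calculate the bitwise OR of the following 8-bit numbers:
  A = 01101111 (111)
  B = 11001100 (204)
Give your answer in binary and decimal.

Apply | to each column (1 where either bit is 1):
  01101111
| 11001100
----------
  11101111

Answer: 11101111 (239)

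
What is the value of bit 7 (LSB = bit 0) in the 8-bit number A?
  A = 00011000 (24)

Bit 7 is the 8th from the right.
  00011000
  ^
That bit is 0.

Answer: 0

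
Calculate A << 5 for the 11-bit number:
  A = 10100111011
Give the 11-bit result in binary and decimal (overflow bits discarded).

Shift left by 5: drop the top 5 bit(s), append 5 zero(s) on the right.
  10100111011  ->  discard [10100], keep [111011], append 00000
= 11101100000

Answer: 11101100000 (1888)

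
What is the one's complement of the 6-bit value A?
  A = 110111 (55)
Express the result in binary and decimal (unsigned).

Flip each bit (0->1, 1->0):
  110111
  001000

Answer: 001000 (8)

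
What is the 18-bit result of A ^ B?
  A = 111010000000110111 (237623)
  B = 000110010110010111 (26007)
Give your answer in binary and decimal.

Apply ^ to each column (1 where bits differ):
  111010000000110111
^ 000110010110010111
--------------------
  111100010110100000

Answer: 111100010110100000 (247200)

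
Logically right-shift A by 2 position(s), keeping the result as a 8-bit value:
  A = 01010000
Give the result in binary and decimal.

Logical shift right by 2: drop the bottom 2 bit(s), prepend 2 zero(s) on the left.
  01010000  ->  keep [010100], discard [00], prepend 00
= 00010100

Answer: 00010100 (20)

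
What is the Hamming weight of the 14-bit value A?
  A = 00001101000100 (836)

00001101000100
1-bits at positions (from bit 0 = LSB): 2, 6, 8, 9
Count = 4

Answer: 4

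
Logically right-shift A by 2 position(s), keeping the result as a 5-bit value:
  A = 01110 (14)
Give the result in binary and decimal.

Logical shift right by 2: drop the bottom 2 bit(s), prepend 2 zero(s) on the left.
  01110  ->  keep [011], discard [10], prepend 00
= 00011

Answer: 00011 (3)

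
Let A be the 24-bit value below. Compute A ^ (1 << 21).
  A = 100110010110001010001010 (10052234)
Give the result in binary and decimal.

Mask = 1 << 21 = 001000000000000000000000
Bit 21 of A is 0; XOR with the mask flips it to 1.
  100110010110001010001010
^ 001000000000000000000000
--------------------------
  101110010110001010001010

Answer: 101110010110001010001010 (12149386)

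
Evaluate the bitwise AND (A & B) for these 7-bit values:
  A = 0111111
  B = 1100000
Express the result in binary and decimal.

Apply & to each column (1 only where both bits are 1):
  0111111
& 1100000
---------
  0100000

Answer: 0100000 (32)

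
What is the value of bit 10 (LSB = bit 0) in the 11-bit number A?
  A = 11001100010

Bit 10 is the 11th from the right.
  11001100010
  ^
That bit is 1.

Answer: 1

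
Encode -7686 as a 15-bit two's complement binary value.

1. Binary of +7686:  001111000000110
2. Invert bits:     110000111111001
3. Add 1:           110000111111010

Answer: 110000111111010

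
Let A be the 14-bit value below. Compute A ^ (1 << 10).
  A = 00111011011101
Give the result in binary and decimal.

Mask = 1 << 10 = 00010000000000
Bit 10 of A is 1; XOR with the mask flips it to 0.
  00111011011101
^ 00010000000000
----------------
  00101011011101

Answer: 00101011011101 (2781)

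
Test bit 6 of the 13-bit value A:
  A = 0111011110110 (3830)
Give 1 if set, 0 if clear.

Bit 6 is the 7th from the right.
  0111011110110
        ^
That bit is 1.

Answer: 1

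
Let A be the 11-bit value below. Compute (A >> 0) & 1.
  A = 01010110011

Bit 0 is the 1st from the right.
  01010110011
            ^
That bit is 1.

Answer: 1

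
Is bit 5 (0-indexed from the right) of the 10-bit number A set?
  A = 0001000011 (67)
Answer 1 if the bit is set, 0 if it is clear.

Bit 5 is the 6th from the right.
  0001000011
      ^
That bit is 0.

Answer: 0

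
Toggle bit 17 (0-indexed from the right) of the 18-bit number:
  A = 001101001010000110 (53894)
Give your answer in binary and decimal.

Mask = 1 << 17 = 100000000000000000
Bit 17 of A is 0; XOR with the mask flips it to 1.
  001101001010000110
^ 100000000000000000
--------------------
  101101001010000110

Answer: 101101001010000110 (184966)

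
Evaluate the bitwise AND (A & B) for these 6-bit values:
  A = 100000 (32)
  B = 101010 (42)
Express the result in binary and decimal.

Apply & to each column (1 only where both bits are 1):
  100000
& 101010
--------
  100000

Answer: 100000 (32)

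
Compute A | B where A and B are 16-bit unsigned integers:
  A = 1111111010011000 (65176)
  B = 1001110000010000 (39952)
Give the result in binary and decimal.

Apply | to each column (1 where either bit is 1):
  1111111010011000
| 1001110000010000
------------------
  1111111010011000

Answer: 1111111010011000 (65176)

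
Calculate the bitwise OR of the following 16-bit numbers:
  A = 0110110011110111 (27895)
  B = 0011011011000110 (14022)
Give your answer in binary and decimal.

Apply | to each column (1 where either bit is 1):
  0110110011110111
| 0011011011000110
------------------
  0111111011110111

Answer: 0111111011110111 (32503)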